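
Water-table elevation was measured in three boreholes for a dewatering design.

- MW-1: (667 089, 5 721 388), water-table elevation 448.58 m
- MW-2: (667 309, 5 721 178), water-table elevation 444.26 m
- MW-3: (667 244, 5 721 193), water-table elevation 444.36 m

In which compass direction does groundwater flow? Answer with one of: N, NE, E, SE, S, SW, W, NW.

Taking MW-1 as reference: MW-2−MW-1 = (220, -210, -4.32); MW-3−MW-1 = (155, -195, -4.22).
Solve a·Δx + b·Δy = Δh: det = 220·(-195) − 155·(-210) = -10350.
∂h/∂x = [(-4.32)·(-195) − (-4.22)·(-210)] / -10350 = +0.004232
∂h/∂y = [220·(-4.22) − 155·(-4.32)] / -10350 = +0.02500
Flow = −∇h = (-0.004232 east, -0.02500 north), which points south.

S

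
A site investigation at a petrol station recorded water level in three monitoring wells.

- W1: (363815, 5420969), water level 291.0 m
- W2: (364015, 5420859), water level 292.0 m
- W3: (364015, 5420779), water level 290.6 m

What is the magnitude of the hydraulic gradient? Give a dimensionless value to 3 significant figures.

Three-point gradient (reference W1): Δ to W2 = (200, -110, +1.0), Δ to W3 = (200, -190, -0.4).
∂h/∂x = +0.01462, ∂h/∂y = +0.01750 (det = -16000).
|∇h| = √(0.01462² + 0.01750²) = 0.0228

0.0228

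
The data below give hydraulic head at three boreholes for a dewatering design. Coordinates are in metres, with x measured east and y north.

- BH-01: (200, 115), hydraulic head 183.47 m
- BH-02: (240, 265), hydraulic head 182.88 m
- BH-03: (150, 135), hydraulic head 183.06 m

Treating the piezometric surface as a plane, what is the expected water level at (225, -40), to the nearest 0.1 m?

184.5 m

With h = a·x + b·y + c and BH-01 as origin, the differences give:
  40·a + 150·b = -0.59
  (-50)·a + 20·b = -0.41
Eliminate b (×20 and ×150, subtract): 8300·a = 49.700 → a = ∂h/∂x = +0.005988
Back-substitute: b = ∂h/∂y = -0.005530.
h(225, -40) = 183.47 + (+0.005988)·(25) + (-0.005530)·(-155) = 183.47 +0.150 +0.857 = 184.477 m.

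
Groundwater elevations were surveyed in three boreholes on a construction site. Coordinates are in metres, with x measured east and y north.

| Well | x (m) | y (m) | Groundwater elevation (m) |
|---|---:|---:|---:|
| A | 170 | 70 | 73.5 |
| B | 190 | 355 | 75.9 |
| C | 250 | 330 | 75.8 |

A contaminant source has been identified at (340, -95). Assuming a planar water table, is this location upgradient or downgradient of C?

downgradient

With h = a·x + b·y + c and A as origin, the differences give:
  20·a + 285·b = +2.4
  80·a + 260·b = +2.3
Eliminate b (×260 and ×285, subtract): -17600·a = -31.50 → a = ∂h/∂x = +0.001790
Back-substitute: b = ∂h/∂y = +0.008295.
Head at (340, -95) = 73.5 + (+0.001790)·(170) + (+0.008295)·(-165) = 72.44 m.
That is lower than the 75.8 m at C, so the point is downgradient.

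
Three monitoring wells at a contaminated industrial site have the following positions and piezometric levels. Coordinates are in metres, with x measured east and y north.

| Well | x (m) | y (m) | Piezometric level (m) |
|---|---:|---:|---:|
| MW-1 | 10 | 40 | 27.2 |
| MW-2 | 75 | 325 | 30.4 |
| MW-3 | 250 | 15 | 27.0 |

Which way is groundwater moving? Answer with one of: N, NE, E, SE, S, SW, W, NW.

S

With h = a·x + b·y + c and MW-1 as origin, the differences give:
  65·a + 285·b = +3.2
  240·a + (-25)·b = -0.2
Eliminate b (×(-25) and ×285, subtract): -70025·a = -23.00 → a = ∂h/∂x = +0.0003285
Back-substitute: b = ∂h/∂y = +0.01115.
Flow = −∇h = (-0.0003285 east, -0.01115 north), which points south.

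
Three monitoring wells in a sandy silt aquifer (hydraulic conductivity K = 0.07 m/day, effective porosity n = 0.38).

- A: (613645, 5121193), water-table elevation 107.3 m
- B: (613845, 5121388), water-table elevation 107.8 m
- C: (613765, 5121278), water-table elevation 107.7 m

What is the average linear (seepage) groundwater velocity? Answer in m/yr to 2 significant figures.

Differences from A: to B (Δx, Δy, Δh) = (200, 195, +0.5); to C = (120, 85, +0.4).
Solve a·Δx + b·Δy = Δh: det = 200·85 − 120·195 = -6400.
∂h/∂x = [(+0.5)·85 − (+0.4)·195] / -6400 = +0.005547
∂h/∂y = [200·(+0.4) − 120·(+0.5)] / -6400 = -0.003125
|∇h| = √(0.005547² + -0.003125²) = 0.006367
Seepage velocity v = K·i/n = 0.07 × 0.006367 / 0.38 = 0.001173 m/day = 0.4284 m/yr.

0.43 m/yr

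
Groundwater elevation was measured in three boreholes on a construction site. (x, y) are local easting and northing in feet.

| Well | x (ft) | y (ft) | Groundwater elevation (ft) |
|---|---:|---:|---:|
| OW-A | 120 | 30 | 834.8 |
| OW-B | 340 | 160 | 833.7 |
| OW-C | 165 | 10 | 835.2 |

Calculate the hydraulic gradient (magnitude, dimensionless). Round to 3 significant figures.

0.0137

Taking OW-A as reference: OW-B−OW-A = (220, 130, -1.1); OW-C−OW-A = (45, -20, +0.4).
Determinant of the coordinate differences = 220·(-20) − 45·130 = -10250.
∂h/∂x = [(-1.1)·(-20) − (+0.4)·130] / -10250 = +0.002927
∂h/∂y = [220·(+0.4) − 45·(-1.1)] / -10250 = -0.01341
|∇h| = √(0.002927² + -0.01341²) = 0.01373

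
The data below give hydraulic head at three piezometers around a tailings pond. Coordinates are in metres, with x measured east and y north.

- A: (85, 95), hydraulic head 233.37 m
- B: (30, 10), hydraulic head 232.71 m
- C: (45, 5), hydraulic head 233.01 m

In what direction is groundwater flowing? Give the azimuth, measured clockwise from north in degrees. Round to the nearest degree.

Differences from A: to B (Δx, Δy, Δh) = (-55, -85, -0.66); to C = (-40, -90, -0.36).
Solve a·Δx + b·Δy = Δh: det = (-55)·(-90) − (-40)·(-85) = 1550.
∂h/∂x = [(-0.66)·(-90) − (-0.36)·(-85)] / 1550 = +0.01858
∂h/∂y = [(-55)·(-0.36) − (-40)·(-0.66)] / 1550 = -0.004258
Flow direction (−∇h) has components (-0.01858 E, +0.004258 N).
Azimuth = atan2(E, N) = atan2(-0.01858, +0.004258) = 282.9° ≈ 283°.

283°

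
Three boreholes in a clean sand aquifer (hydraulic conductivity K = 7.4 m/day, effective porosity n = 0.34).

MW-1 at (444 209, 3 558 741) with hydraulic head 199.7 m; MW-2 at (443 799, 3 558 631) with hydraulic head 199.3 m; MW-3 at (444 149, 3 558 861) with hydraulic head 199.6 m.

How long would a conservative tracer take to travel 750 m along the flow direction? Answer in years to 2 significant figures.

Differences from MW-1: to MW-2 (Δx, Δy, Δh) = (-410, -110, -0.4); to MW-3 = (-60, 120, -0.1).
Solve a·Δx + b·Δy = Δh: det = (-410)·120 − (-60)·(-110) = -55800.
∂h/∂x = [(-0.4)·120 − (-0.1)·(-110)] / -55800 = +0.001057
∂h/∂y = [(-410)·(-0.1) − (-60)·(-0.4)] / -55800 = -0.0003047
|∇h| = √(0.001057² + -0.0003047²) = 0.0011
Seepage velocity v = K·i/n = 7.4 × 0.0011 / 0.34 = 0.02394 m/day.
t = 750 / 0.02394 = 3.133e+04 days = 85.8 years.

86 years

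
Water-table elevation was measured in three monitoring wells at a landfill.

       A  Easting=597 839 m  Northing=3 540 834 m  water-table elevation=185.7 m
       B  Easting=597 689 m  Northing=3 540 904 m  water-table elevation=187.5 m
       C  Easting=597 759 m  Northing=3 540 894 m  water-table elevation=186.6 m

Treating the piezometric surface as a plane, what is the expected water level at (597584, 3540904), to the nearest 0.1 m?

With h = a·x + b·y + c and A as origin, the differences give:
  (-150)·a + 70·b = +1.8
  (-80)·a + 60·b = +0.9
Eliminate b (×60 and ×70, subtract): -3400·a = 45.00 → a = ∂h/∂x = -0.01324
Back-substitute: b = ∂h/∂y = -0.002647.
h(597584, 3540904) = 185.7 + (-0.01324)·(-255) + (-0.002647)·(70) = 185.7 +3.375 -0.185 = 188.890 m.

188.9 m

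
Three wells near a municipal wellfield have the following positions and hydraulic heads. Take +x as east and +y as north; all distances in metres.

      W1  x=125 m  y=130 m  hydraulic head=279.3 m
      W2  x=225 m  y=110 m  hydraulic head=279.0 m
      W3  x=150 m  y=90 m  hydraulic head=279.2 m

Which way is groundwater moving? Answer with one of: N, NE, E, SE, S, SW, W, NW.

With h = a·x + b·y + c and W1 as origin, the differences give:
  100·a + (-20)·b = -0.3
  25·a + (-40)·b = -0.1
Eliminate b (×(-40) and ×(-20), subtract): -3500·a = 10.00 → a = ∂h/∂x = -0.002857
Back-substitute: b = ∂h/∂y = +0.0007143.
Flow = −∇h = (+0.002857 east, -0.0007143 north), which points east.

E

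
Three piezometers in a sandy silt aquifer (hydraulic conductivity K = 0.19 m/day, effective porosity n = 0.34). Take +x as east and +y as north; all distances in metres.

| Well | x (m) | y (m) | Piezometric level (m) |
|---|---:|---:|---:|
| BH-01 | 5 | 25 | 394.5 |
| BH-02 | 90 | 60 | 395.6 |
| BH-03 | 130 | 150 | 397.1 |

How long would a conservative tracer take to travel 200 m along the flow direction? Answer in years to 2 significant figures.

64 years

Differences from BH-01: to BH-02 (Δx, Δy, Δh) = (85, 35, +1.1); to BH-03 = (125, 125, +2.6).
Solve a·Δx + b·Δy = Δh: det = 85·125 − 125·35 = 6250.
∂h/∂x = [(+1.1)·125 − (+2.6)·35] / 6250 = +0.007440
∂h/∂y = [85·(+2.6) − 125·(+1.1)] / 6250 = +0.01336
|∇h| = √(0.007440² + 0.01336²) = 0.01529
Seepage velocity v = K·i/n = 0.19 × 0.01529 / 0.34 = 0.008544 m/day.
t = 200 / 0.008544 = 2.341e+04 days = 64.1 years.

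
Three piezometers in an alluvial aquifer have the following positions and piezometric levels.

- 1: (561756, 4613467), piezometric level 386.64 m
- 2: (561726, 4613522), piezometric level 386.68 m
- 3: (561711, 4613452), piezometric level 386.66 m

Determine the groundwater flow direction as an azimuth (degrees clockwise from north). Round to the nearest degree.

125°

Taking 1 as reference: 2−1 = (-30, 55, +0.04); 3−1 = (-45, -15, +0.02).
Determinant of the coordinate differences = (-30)·(-15) − (-45)·55 = 2925.
∂h/∂x = [(+0.04)·(-15) − (+0.02)·55] / 2925 = -0.0005812
∂h/∂y = [(-30)·(+0.02) − (-45)·(+0.04)] / 2925 = +0.0004103
Flow direction (−∇h) has components (+0.0005812 E, -0.0004103 N).
Azimuth = atan2(E, N) = atan2(+0.0005812, -0.0004103) = 125.2° ≈ 125°.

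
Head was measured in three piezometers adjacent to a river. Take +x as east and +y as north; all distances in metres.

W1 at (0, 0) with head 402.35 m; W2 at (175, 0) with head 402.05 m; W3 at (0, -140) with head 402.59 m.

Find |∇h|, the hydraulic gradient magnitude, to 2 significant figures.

∂h/∂x = (402.05 − 402.35) / (175 − 0) = -0.001714
∂h/∂y = (402.59 − 402.35) / (-140 − 0) = -0.001714
|∇h| = √(-0.001714² + -0.001714²) = 0.002424

0.0024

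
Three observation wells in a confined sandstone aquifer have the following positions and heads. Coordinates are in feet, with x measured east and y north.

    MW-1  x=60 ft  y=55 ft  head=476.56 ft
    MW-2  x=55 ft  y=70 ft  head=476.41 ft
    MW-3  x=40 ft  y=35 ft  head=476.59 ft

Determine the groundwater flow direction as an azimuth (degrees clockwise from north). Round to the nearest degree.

Differences from MW-1: to MW-2 (Δx, Δy, Δh) = (-5, 15, -0.15); to MW-3 = (-20, -20, +0.03).
Solve a·Δx + b·Δy = Δh: det = (-5)·(-20) − (-20)·15 = 400.
∂h/∂x = [(-0.15)·(-20) − (+0.03)·15] / 400 = +0.006375
∂h/∂y = [(-5)·(+0.03) − (-20)·(-0.15)] / 400 = -0.007875
Flow direction (−∇h) has components (-0.006375 E, +0.007875 N).
Azimuth = atan2(E, N) = atan2(-0.006375, +0.007875) = 321.0° ≈ 321°.

321°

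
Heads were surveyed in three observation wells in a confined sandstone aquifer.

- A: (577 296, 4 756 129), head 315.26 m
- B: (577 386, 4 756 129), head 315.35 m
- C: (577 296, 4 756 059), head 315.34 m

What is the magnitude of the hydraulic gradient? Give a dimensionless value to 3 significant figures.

∂h/∂x = (315.35 − 315.26) / (577386 − 577296) = +0.001000
∂h/∂y = (315.34 − 315.26) / (4756059 − 4756129) = -0.001143
|∇h| = √(0.001000² + -0.001143²) = 0.001519

0.00152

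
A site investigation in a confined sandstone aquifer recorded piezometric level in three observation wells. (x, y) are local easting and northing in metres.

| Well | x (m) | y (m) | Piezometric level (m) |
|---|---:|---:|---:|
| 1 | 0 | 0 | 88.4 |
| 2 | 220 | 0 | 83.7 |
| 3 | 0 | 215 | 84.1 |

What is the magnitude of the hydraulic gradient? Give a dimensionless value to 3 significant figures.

∂h/∂x = (83.7 − 88.4) / (220 − 0) = -0.02136
∂h/∂y = (84.1 − 88.4) / (215 − 0) = -0.02000
|∇h| = √(-0.02136² + -0.02000²) = 0.02926

0.0293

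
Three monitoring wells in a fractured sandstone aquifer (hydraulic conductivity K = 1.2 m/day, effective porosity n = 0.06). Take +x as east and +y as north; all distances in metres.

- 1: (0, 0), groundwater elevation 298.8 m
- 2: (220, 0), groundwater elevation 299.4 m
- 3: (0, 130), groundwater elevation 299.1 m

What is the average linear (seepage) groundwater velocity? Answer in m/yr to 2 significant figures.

26 m/yr

∂h/∂x = (299.4 − 298.8) / (220 − 0) = +0.002727
∂h/∂y = (299.1 − 298.8) / (130 − 0) = +0.002308
|∇h| = √(0.002727² + 0.002308²) = 0.003573
Seepage velocity v = K·i/n = 1.2 × 0.003573 / 0.06 = 0.07146 m/day = 26.1 m/yr.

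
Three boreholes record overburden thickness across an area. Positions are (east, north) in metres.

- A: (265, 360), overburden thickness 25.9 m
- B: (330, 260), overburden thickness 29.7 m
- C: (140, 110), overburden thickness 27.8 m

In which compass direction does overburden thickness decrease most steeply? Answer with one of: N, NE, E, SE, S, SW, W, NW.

NW

With d = a·x + b·y + c and A as origin, the differences give:
  65·a + (-100)·b = +3.8
  (-125)·a + (-250)·b = +1.9
Eliminate b (×(-250) and ×(-100), subtract): -28750·a = -760.00 → a = ∂d/∂x = +0.02643
Back-substitute: b = ∂d/∂y = -0.02082.
Steepest decrease is along −∇f = (-0.02643 E, +0.02082 N) → northwest.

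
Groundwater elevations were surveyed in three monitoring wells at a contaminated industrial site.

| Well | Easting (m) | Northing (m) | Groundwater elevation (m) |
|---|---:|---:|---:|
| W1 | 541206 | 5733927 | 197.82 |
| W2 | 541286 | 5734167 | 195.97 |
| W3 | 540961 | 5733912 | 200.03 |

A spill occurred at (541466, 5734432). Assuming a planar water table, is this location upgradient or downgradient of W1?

downgradient

Three-point gradient (reference W1): Δ to W2 = (80, 240, -1.85), Δ to W3 = (-245, -15, +2.21).
∂h/∂x = -0.008727, ∂h/∂y = -0.004799 (det = 57600).
Head at (541466, 5734432) = 197.82 + (-0.008727)·(260) + (-0.004799)·(505) = 193.13 m.
That is lower than the 197.82 m at W1, so the point is downgradient.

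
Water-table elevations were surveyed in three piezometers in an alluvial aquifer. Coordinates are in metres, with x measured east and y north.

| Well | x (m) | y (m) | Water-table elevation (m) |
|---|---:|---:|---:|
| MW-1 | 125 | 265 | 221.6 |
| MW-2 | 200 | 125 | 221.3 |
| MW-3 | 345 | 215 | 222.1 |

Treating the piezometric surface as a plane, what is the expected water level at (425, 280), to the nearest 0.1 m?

With h = a·x + b·y + c and MW-1 as origin, the differences give:
  75·a + (-140)·b = -0.3
  220·a + (-50)·b = +0.5
Eliminate b (×(-50) and ×(-140), subtract): 27050·a = 85.00 → a = ∂h/∂x = +0.003142
Back-substitute: b = ∂h/∂y = +0.003826.
h(425, 280) = 221.6 + (+0.003142)·(300) + (+0.003826)·(15) = 221.6 +0.943 +0.057 = 222.600 m.

222.6 m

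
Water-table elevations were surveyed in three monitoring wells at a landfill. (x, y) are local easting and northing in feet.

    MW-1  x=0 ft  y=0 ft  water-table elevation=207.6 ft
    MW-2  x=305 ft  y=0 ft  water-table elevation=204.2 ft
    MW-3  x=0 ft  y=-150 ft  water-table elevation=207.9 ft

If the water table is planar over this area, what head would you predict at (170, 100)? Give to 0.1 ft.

∂h/∂x = (204.2 − 207.6) / (305 − 0) = -0.01115
∂h/∂y = (207.9 − 207.6) / (-150 − 0) = -0.002000
h(170, 100) = 207.6 + (-0.01115)·(170) + (-0.002000)·(100) = 207.6 -1.895 -0.200 = 205.505 ft.

205.5 ft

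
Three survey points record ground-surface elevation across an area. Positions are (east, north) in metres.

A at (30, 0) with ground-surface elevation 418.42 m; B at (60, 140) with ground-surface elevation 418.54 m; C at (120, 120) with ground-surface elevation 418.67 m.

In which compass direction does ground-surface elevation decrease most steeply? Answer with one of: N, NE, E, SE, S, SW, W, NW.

W

Differences from A: to B (Δx, Δy, Δh) = (30, 140, +0.12); to C = (90, 120, +0.25).
Solve a·Δx + b·Δy = Δz: det = 30·120 − 90·140 = -9000.
∂z/∂x = [(+0.12)·120 − (+0.25)·140] / -9000 = +0.002289
∂z/∂y = [30·(+0.25) − 90·(+0.12)] / -9000 = +0.0003667
Steepest decrease is along −∇f = (-0.002289 E, -0.0003667 N) → west.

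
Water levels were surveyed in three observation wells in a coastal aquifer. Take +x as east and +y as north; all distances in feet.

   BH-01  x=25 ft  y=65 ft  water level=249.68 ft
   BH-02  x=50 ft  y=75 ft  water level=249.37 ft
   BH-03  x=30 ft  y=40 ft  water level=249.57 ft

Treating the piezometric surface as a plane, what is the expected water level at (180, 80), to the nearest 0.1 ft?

247.7 ft

Taking BH-01 as reference: BH-02−BH-01 = (25, 10, -0.31); BH-03−BH-01 = (5, -25, -0.11).
Solve a·Δx + b·Δy = Δh: det = 25·(-25) − 5·10 = -675.
∂h/∂x = [(-0.31)·(-25) − (-0.11)·10] / -675 = -0.01311
∂h/∂y = [25·(-0.11) − 5·(-0.31)] / -675 = +0.001778
h(180, 80) = 249.68 + (-0.01311)·(155) + (+0.001778)·(15) = 249.68 -2.032 +0.027 = 247.674 ft.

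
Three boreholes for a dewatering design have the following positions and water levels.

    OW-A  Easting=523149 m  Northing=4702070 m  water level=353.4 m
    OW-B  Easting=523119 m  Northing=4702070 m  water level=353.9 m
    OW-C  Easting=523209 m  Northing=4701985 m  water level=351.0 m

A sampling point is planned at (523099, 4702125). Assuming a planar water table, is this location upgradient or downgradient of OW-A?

upgradient

With h = a·x + b·y + c and OW-A as origin, the differences give:
  (-30)·a + 0·b = +0.5
  60·a + (-85)·b = -2.4
Eliminate b (×(-85) and ×0, subtract): 2550·a = -42.50 → a = ∂h/∂x = -0.01667
Back-substitute: b = ∂h/∂y = +0.01647.
Head at (523099, 4702125) = 353.4 + (-0.01667)·(-50) + (+0.01647)·(55) = 355.14 m.
That is higher than the 353.4 m at OW-A, so the point is upgradient.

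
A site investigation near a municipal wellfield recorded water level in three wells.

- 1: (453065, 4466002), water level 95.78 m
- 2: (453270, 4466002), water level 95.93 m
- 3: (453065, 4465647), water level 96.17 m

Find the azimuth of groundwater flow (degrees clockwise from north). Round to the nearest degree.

∂h/∂x = (95.93 − 95.78) / (453270 − 453065) = +0.0007317
∂h/∂y = (96.17 − 95.78) / (4465647 − 4466002) = -0.001099
Flow direction (−∇h) has components (-0.0007317 E, +0.001099 N).
Azimuth = atan2(E, N) = atan2(-0.0007317, +0.001099) = 326.3° ≈ 326°.

326°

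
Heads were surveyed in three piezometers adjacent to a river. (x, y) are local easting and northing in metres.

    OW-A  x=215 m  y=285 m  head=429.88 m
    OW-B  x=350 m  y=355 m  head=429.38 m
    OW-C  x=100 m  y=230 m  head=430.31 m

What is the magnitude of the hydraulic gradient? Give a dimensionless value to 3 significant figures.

0.00425

With h = a·x + b·y + c and OW-A as origin, the differences give:
  135·a + 70·b = -0.50
  (-115)·a + (-55)·b = +0.43
Eliminate b (×(-55) and ×70, subtract): 625·a = -2.600 → a = ∂h/∂x = -0.004160
Back-substitute: b = ∂h/∂y = +0.0008800.
|∇h| = √(-0.004160² + 0.0008800²) = 0.004252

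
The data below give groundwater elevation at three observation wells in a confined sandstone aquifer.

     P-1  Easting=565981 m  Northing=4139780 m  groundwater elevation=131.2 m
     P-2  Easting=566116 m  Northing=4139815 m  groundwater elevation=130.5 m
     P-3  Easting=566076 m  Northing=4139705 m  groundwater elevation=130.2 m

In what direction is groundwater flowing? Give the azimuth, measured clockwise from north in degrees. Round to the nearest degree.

With h = a·x + b·y + c and P-1 as origin, the differences give:
  135·a + 35·b = -0.7
  95·a + (-75)·b = -1.0
Eliminate b (×(-75) and ×35, subtract): -13450·a = 87.50 → a = ∂h/∂x = -0.006506
Back-substitute: b = ∂h/∂y = +0.005093.
Flow direction (−∇h) has components (+0.006506 E, -0.005093 N).
Azimuth = atan2(E, N) = atan2(+0.006506, -0.005093) = 128.1° ≈ 128°.

128°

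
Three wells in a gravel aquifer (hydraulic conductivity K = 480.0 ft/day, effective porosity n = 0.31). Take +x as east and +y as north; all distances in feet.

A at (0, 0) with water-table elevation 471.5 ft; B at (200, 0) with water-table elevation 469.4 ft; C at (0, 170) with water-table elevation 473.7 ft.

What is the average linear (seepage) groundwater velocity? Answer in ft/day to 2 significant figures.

26 ft/day

∂h/∂x = (469.4 − 471.5) / (200 − 0) = -0.01050
∂h/∂y = (473.7 − 471.5) / (170 − 0) = +0.01294
|∇h| = √(-0.01050² + 0.01294²) = 0.01666
Seepage velocity v = K·i/n = 480.0 × 0.01666 / 0.31 = 25.8 ft/day.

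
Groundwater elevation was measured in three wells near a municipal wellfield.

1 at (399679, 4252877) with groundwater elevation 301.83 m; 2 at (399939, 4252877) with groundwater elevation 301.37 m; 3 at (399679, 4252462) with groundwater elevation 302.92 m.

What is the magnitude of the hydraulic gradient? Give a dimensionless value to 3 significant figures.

0.00317

∂h/∂x = (301.37 − 301.83) / (399939 − 399679) = -0.001769
∂h/∂y = (302.92 − 301.83) / (4252462 − 4252877) = -0.002627
|∇h| = √(-0.001769² + -0.002627²) = 0.003167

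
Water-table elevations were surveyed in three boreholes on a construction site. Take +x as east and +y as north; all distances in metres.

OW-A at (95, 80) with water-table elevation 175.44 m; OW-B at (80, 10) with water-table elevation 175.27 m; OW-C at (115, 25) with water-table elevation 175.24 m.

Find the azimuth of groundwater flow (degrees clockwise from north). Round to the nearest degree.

With h = a·x + b·y + c and OW-A as origin, the differences give:
  (-15)·a + (-70)·b = -0.17
  20·a + (-55)·b = -0.20
Eliminate b (×(-55) and ×(-70), subtract): 2225·a = -4.650 → a = ∂h/∂x = -0.002090
Back-substitute: b = ∂h/∂y = +0.002876.
Flow direction (−∇h) has components (+0.002090 E, -0.002876 N).
Azimuth = atan2(E, N) = atan2(+0.002090, -0.002876) = 144.0° ≈ 144°.

144°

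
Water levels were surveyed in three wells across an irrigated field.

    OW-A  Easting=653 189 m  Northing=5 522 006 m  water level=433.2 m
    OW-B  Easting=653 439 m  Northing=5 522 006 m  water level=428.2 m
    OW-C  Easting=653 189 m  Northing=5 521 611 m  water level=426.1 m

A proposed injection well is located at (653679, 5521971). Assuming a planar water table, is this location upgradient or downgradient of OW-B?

downgradient

∂h/∂x = (428.2 − 433.2) / (653439 − 653189) = -0.02000
∂h/∂y = (426.1 − 433.2) / (5521611 − 5522006) = +0.01797
Head at (653679, 5521971) = 433.2 + (-0.02000)·(490) + (+0.01797)·(-35) = 422.77 m.
That is lower than the 428.2 m at OW-B, so the point is downgradient.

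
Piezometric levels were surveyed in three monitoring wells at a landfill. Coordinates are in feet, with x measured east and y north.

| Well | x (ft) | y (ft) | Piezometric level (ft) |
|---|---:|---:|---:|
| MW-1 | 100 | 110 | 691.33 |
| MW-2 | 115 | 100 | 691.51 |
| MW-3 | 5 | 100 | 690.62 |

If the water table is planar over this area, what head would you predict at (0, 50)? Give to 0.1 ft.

With h = a·x + b·y + c and MW-1 as origin, the differences give:
  15·a + (-10)·b = +0.18
  (-95)·a + (-10)·b = -0.71
Eliminate b (×(-10) and ×(-10), subtract): -1100·a = -8.900 → a = ∂h/∂x = +0.008091
Back-substitute: b = ∂h/∂y = -0.005864.
h(0, 50) = 691.33 + (+0.008091)·(-100) + (-0.005864)·(-60) = 691.33 -0.809 +0.352 = 690.873 ft.

690.9 ft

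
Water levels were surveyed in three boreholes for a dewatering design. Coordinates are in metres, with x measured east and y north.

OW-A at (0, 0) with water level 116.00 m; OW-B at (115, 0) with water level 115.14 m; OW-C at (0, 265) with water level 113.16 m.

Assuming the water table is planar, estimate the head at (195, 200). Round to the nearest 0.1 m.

∂h/∂x = (115.14 − 116.00) / (115 − 0) = -0.007478
∂h/∂y = (113.16 − 116.00) / (265 − 0) = -0.01072
h(195, 200) = 116.00 + (-0.007478)·(195) + (-0.01072)·(200) = 116.00 -1.458 -2.143 = 112.398 m.

112.4 m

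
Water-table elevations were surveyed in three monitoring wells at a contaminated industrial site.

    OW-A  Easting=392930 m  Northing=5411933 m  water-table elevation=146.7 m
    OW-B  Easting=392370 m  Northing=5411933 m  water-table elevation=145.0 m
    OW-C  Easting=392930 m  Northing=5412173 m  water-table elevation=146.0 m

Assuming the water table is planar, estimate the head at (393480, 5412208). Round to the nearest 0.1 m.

147.6 m

∂h/∂x = (145.0 − 146.7) / (392370 − 392930) = +0.003036
∂h/∂y = (146.0 − 146.7) / (5412173 − 5411933) = -0.002917
h(393480, 5412208) = 146.7 + (+0.003036)·(550) + (-0.002917)·(275) = 146.7 +1.670 -0.802 = 147.568 m.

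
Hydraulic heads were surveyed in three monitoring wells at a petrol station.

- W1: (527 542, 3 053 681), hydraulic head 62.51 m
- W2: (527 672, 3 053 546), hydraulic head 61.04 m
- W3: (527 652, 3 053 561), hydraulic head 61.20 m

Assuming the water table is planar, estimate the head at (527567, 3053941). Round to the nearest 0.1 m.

65.5 m

Taking W1 as reference: W2−W1 = (130, -135, -1.47); W3−W1 = (110, -120, -1.31).
Solve a·Δx + b·Δy = Δh: det = 130·(-120) − 110·(-135) = -750.
∂h/∂x = [(-1.47)·(-120) − (-1.31)·(-135)] / -750 = +0.0006000
∂h/∂y = [130·(-1.31) − 110·(-1.47)] / -750 = +0.01147
h(527567, 3053941) = 62.51 + (+0.0006000)·(25) + (+0.01147)·(260) = 62.51 +0.015 +2.981 = 65.506 m.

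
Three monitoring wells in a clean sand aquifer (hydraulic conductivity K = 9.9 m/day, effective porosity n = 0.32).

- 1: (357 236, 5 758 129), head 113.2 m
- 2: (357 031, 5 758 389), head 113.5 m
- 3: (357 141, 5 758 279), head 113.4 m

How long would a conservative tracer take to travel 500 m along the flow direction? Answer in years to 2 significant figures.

19 years

Three-point gradient (reference 1): Δ to 2 = (-205, 260, +0.3), Δ to 3 = (-95, 150, +0.2).
∂h/∂x = +0.001157, ∂h/∂y = +0.002066 (det = -6050).
|∇h| = √(0.001157² + 0.002066²) = 0.002368
Seepage velocity v = K·i/n = 9.9 × 0.002368 / 0.32 = 0.07326 m/day.
t = 500 / 0.07326 = 6825 days = 18.7 years.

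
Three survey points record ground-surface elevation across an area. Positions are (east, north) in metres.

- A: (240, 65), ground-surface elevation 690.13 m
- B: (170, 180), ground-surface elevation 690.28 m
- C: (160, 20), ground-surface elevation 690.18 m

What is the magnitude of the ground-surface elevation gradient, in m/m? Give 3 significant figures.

0.00122 m/m

Taking A as reference: B−A = (-70, 115, +0.15); C−A = (-80, -45, +0.05).
Solve a·Δx + b·Δy = Δz: det = (-70)·(-45) − (-80)·115 = 12350.
∂z/∂x = [(+0.15)·(-45) − (+0.05)·115] / 12350 = -0.001012
∂z/∂y = [(-70)·(+0.05) − (-80)·(+0.15)] / 12350 = +0.0006883
|∇f| = √(-0.001012² + 0.0006883²) = 0.001224 m/m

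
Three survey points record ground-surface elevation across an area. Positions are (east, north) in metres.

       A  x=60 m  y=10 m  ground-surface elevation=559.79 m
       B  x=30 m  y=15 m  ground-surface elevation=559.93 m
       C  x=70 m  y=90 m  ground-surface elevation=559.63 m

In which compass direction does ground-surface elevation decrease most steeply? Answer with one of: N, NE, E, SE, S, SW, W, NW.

E

With z = a·x + b·y + c and A as origin, the differences give:
  (-30)·a + 5·b = +0.14
  10·a + 80·b = -0.16
Eliminate b (×80 and ×5, subtract): -2450·a = 12.000 → a = ∂z/∂x = -0.004898
Back-substitute: b = ∂z/∂y = -0.001388.
Steepest decrease is along −∇f = (+0.004898 E, +0.001388 N) → east.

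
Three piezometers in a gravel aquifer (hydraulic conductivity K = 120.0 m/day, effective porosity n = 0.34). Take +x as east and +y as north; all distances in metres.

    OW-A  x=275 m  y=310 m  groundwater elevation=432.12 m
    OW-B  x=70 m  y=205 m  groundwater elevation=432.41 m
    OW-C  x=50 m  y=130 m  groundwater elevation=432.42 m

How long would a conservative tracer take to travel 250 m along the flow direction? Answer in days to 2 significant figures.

450 days

With h = a·x + b·y + c and OW-A as origin, the differences give:
  (-205)·a + (-105)·b = +0.29
  (-225)·a + (-180)·b = +0.30
Eliminate b (×(-180) and ×(-105), subtract): 13275·a = -20.700 → a = ∂h/∂x = -0.001559
Back-substitute: b = ∂h/∂y = +0.0002825.
|∇h| = √(-0.001559² + 0.0002825²) = 0.001584
Seepage velocity v = K·i/n = 120.0 × 0.001584 / 0.34 = 0.5591 m/day.
t = 250 / 0.5591 = 447.1 days.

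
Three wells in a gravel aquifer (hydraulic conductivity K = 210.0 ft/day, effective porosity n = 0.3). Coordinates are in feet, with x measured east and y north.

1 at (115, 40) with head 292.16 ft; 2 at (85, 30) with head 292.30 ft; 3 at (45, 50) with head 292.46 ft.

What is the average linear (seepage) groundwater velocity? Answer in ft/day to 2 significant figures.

3.1 ft/day

Three-point gradient (reference 1): Δ to 2 = (-30, -10, +0.14), Δ to 3 = (-70, 10, +0.30).
∂h/∂x = -0.004400, ∂h/∂y = -0.0008000 (det = -1000).
|∇h| = √(-0.004400² + -0.0008000²) = 0.004472
Seepage velocity v = K·i/n = 210.0 × 0.004472 / 0.3 = 3.13 ft/day.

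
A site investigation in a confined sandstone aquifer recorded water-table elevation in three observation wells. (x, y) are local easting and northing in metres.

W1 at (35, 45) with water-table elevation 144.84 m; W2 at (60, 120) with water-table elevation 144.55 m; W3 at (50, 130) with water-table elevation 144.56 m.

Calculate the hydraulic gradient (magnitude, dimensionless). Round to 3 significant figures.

0.00451

With h = a·x + b·y + c and W1 as origin, the differences give:
  25·a + 75·b = -0.29
  15·a + 85·b = -0.28
Eliminate b (×85 and ×75, subtract): 1000·a = -3.650 → a = ∂h/∂x = -0.003650
Back-substitute: b = ∂h/∂y = -0.002650.
|∇h| = √(-0.003650² + -0.002650²) = 0.004511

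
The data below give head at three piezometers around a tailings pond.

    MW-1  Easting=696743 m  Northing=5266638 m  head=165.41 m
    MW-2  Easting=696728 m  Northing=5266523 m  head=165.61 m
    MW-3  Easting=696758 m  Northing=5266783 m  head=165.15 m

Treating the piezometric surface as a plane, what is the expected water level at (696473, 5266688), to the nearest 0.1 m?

164.8 m

With h = a·x + b·y + c and MW-1 as origin, the differences give:
  (-15)·a + (-115)·b = +0.20
  15·a + 145·b = -0.26
Eliminate b (×145 and ×(-115), subtract): -450·a = -0.900 → a = ∂h/∂x = +0.002000
Back-substitute: b = ∂h/∂y = -0.002000.
h(696473, 5266688) = 165.41 + (+0.002000)·(-270) + (-0.002000)·(50) = 165.41 -0.540 -0.100 = 164.770 m.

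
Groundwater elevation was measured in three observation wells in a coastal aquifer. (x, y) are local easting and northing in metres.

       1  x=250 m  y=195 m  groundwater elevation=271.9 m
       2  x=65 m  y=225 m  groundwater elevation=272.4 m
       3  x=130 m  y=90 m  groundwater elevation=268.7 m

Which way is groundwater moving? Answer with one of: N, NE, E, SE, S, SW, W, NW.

S

Taking 1 as reference: 2−1 = (-185, 30, +0.5); 3−1 = (-120, -105, -3.2).
Determinant of the coordinate differences = (-185)·(-105) − (-120)·30 = 23025.
∂h/∂x = [(+0.5)·(-105) − (-3.2)·30] / 23025 = +0.001889
∂h/∂y = [(-185)·(-3.2) − (-120)·(+0.5)] / 23025 = +0.02832
Flow = −∇h = (-0.001889 east, -0.02832 north), which points south.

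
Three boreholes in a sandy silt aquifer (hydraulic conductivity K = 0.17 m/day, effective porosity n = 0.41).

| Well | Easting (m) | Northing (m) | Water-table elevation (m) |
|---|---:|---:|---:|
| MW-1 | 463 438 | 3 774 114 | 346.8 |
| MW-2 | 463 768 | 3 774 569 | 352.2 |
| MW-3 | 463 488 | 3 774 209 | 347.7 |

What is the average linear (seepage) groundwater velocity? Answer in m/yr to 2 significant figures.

Differences from MW-1: to MW-2 (Δx, Δy, Δh) = (330, 455, +5.4); to MW-3 = (50, 95, +0.9).
Determinant of the coordinate differences = 330·95 − 50·455 = 8600.
∂h/∂x = [(+5.4)·95 − (+0.9)·455] / 8600 = +0.01203
∂h/∂y = [330·(+0.9) − 50·(+5.4)] / 8600 = +0.003140
|∇h| = √(0.01203² + 0.003140²) = 0.01243
Seepage velocity v = K·i/n = 0.17 × 0.01243 / 0.41 = 0.005154 m/day = 1.882 m/yr.

1.9 m/yr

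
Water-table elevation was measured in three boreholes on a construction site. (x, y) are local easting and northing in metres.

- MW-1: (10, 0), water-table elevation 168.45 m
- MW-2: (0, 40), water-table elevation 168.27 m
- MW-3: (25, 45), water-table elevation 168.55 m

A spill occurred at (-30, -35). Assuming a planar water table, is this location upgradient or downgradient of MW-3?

With h = a·x + b·y + c and MW-1 as origin, the differences give:
  (-10)·a + 40·b = -0.18
  15·a + 45·b = +0.10
Eliminate b (×45 and ×40, subtract): -1050·a = -12.100 → a = ∂h/∂x = +0.01152
Back-substitute: b = ∂h/∂y = -0.001619.
Head at (-30, -35) = 168.45 + (+0.01152)·(-40) + (-0.001619)·(-35) = 168.05 m.
That is lower than the 168.55 m at MW-3, so the point is downgradient.

downgradient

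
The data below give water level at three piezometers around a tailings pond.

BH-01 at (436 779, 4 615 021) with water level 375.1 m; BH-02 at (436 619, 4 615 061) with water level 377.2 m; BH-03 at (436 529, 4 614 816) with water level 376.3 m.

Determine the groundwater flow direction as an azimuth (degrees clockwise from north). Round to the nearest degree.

125°

Differences from BH-01: to BH-02 (Δx, Δy, Δh) = (-160, 40, +2.1); to BH-03 = (-250, -205, +1.2).
Solve a·Δx + b·Δy = Δh: det = (-160)·(-205) − (-250)·40 = 42800.
∂h/∂x = [(+2.1)·(-205) − (+1.2)·40] / 42800 = -0.01118
∂h/∂y = [(-160)·(+1.2) − (-250)·(+2.1)] / 42800 = +0.007780
Flow direction (−∇h) has components (+0.01118 E, -0.007780 N).
Azimuth = atan2(E, N) = atan2(+0.01118, -0.007780) = 124.8° ≈ 125°.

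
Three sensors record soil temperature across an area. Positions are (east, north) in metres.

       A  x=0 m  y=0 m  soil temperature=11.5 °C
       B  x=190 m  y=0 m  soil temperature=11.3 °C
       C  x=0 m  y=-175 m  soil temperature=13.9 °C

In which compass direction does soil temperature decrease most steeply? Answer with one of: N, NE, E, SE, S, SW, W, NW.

∂T/∂x = (11.3 − 11.5) / (190 − 0) = -0.001053
∂T/∂y = (13.9 − 11.5) / (-175 − 0) = -0.01371
Steepest decrease is along −∇f = (+0.001053 E, +0.01371 N) → north.

N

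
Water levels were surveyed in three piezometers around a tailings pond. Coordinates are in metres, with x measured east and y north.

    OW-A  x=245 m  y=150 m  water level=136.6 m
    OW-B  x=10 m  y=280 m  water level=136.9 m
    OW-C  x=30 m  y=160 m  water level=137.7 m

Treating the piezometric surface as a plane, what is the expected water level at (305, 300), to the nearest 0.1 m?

With h = a·x + b·y + c and OW-A as origin, the differences give:
  (-235)·a + 130·b = +0.3
  (-215)·a + 10·b = +1.1
Eliminate b (×10 and ×130, subtract): 25600·a = -140.00 → a = ∂h/∂x = -0.005469
Back-substitute: b = ∂h/∂y = -0.007578.
h(305, 300) = 136.6 + (-0.005469)·(60) + (-0.007578)·(150) = 136.6 -0.328 -1.137 = 135.135 m.

135.1 m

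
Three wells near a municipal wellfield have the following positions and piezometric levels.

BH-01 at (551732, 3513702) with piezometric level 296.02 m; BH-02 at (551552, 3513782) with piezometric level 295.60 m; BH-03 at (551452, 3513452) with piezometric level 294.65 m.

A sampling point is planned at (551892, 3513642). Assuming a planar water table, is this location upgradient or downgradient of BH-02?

upgradient

With h = a·x + b·y + c and BH-01 as origin, the differences give:
  (-180)·a + 80·b = -0.42
  (-280)·a + (-250)·b = -1.37
Eliminate b (×(-250) and ×80, subtract): 67400·a = 214.600 → a = ∂h/∂x = +0.003184
Back-substitute: b = ∂h/∂y = +0.001914.
Head at (551892, 3513642) = 296.02 + (+0.003184)·(160) + (+0.001914)·(-60) = 296.41 m.
That is higher than the 295.60 m at BH-02, so the point is upgradient.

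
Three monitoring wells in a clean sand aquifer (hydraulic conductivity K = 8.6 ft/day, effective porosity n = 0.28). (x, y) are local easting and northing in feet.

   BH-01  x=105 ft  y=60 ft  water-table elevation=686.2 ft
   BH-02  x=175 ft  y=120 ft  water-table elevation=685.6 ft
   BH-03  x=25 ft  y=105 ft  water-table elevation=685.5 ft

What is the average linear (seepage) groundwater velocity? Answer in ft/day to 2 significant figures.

0.38 ft/day

Differences from BH-01: to BH-02 (Δx, Δy, Δh) = (70, 60, -0.6); to BH-03 = (-80, 45, -0.7).
Solve a·Δx + b·Δy = Δh: det = 70·45 − (-80)·60 = 7950.
∂h/∂x = [(-0.6)·45 − (-0.7)·60] / 7950 = +0.001887
∂h/∂y = [70·(-0.7) − (-80)·(-0.6)] / 7950 = -0.01220
|∇h| = √(0.001887² + -0.01220²) = 0.01235
Seepage velocity v = K·i/n = 8.6 × 0.01235 / 0.28 = 0.3793 ft/day.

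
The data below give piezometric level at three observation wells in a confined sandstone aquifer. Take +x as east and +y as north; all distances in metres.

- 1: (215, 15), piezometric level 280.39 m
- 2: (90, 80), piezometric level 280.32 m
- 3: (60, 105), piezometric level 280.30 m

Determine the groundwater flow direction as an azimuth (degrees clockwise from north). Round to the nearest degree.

312°

With h = a·x + b·y + c and 1 as origin, the differences give:
  (-125)·a + 65·b = -0.07
  (-155)·a + 90·b = -0.09
Eliminate b (×90 and ×65, subtract): -1175·a = -0.450 → a = ∂h/∂x = +0.0003830
Back-substitute: b = ∂h/∂y = -0.0003404.
Flow direction (−∇h) has components (-0.0003830 E, +0.0003404 N).
Azimuth = atan2(E, N) = atan2(-0.0003830, +0.0003404) = 311.6° ≈ 312°.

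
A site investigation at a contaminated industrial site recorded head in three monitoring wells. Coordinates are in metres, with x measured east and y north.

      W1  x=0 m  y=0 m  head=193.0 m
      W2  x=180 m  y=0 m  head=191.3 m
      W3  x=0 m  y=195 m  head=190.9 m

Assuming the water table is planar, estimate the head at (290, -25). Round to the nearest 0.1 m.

190.5 m

∂h/∂x = (191.3 − 193.0) / (180 − 0) = -0.009444
∂h/∂y = (190.9 − 193.0) / (195 − 0) = -0.01077
h(290, -25) = 193.0 + (-0.009444)·(290) + (-0.01077)·(-25) = 193.0 -2.739 +0.269 = 190.530 m.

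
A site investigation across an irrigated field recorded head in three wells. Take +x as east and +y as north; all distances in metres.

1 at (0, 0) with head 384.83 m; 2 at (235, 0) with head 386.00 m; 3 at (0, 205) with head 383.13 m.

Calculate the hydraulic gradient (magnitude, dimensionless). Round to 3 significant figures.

∂h/∂x = (386.00 − 384.83) / (235 − 0) = +0.004979
∂h/∂y = (383.13 − 384.83) / (205 − 0) = -0.008293
|∇h| = √(0.004979² + -0.008293²) = 0.009673

0.00967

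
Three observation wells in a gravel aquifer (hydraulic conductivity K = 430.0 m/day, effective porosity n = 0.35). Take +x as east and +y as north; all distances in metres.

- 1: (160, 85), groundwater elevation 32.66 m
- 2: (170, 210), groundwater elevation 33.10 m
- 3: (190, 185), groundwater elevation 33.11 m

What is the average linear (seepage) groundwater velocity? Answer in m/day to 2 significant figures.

With h = a·x + b·y + c and 1 as origin, the differences give:
  10·a + 125·b = +0.44
  30·a + 100·b = +0.45
Eliminate b (×100 and ×125, subtract): -2750·a = -12.250 → a = ∂h/∂x = +0.004455
Back-substitute: b = ∂h/∂y = +0.003164.
|∇h| = √(0.004455² + 0.003164²) = 0.005464
Seepage velocity v = K·i/n = 430.0 × 0.005464 / 0.35 = 6.713 m/day.

6.7 m/day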